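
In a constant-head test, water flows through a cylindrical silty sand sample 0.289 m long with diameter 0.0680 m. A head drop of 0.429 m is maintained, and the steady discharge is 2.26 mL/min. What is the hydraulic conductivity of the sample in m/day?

Cross-sectional area A = π·(d/2)² = π × (0.0680/2)² = 0.003632 m².
Convert discharge: 2.26 mL/min = 3.767e-08 m³/s.
Darcy's law rearranged: K = Q·L / (A·Δh) = 3.767e-08 × 0.289 / (0.003632 × 0.429) = 6.987e-06 m/s = 0.6037 m/day.

0.604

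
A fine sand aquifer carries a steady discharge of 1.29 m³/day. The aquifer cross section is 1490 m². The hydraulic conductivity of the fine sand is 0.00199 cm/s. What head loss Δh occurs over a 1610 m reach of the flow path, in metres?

Convert K: 0.00199 cm/s × 864 = 1.719 m/day.
From Q = K·A·i, i = Q / (K·A) = 1.29 / (1.719 × 1490) = 0.0005035.
Head loss Δh = i · L = 0.0005035 × 1610 = 0.8107 m.

0.811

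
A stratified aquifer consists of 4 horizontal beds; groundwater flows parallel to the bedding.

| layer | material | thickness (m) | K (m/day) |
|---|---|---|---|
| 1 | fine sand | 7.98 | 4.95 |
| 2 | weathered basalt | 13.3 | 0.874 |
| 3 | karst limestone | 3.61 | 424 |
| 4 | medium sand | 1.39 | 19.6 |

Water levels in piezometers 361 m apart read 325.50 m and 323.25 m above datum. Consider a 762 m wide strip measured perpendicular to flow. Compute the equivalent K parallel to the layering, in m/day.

Flow is parallel to layering, so each bed carries its own Darcy discharge and the transmissivities add.
Σ(K_i·b_i) = 4.95×7.98 + 0.874×13.3 + 424×3.61 + 19.6×1.39 = 1609 m²/day.
Total thickness b = 26.28 m, so K_eq = Σ(K_i·b_i)/b = 61.23 m/day.

61.2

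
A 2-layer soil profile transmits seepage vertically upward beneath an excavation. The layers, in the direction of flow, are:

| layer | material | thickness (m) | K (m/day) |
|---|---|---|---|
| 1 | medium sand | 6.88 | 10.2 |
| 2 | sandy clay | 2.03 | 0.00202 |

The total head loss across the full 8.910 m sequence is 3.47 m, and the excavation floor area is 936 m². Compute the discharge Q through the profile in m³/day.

3.23

Flow is perpendicular to layering, so the layers act in series and the equivalent K is the thickness-weighted harmonic mean.
Total thickness L = 6.88 + 2.03 = 8.910 m.
Σ(b_i/K_i) = 6.88/10.2 + 2.03/0.00202 = 1006 d.
K_eq = L / Σ(b_i/K_i) = 8.910 / 1006 = 0.008860 m/day.
Q = K_eq · A · (Δh/L) = 0.008860 × 936 × (3.47/8.910) = 3.230 m³/day.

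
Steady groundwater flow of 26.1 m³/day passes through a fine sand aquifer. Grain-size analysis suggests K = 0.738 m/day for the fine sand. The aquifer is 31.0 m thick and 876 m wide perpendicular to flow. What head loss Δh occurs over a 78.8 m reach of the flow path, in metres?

Cross-sectional area A = 876 × 31.0 = 27156 m².
From Q = K·A·i, i = Q / (K·A) = 26.1 / (0.7380 × 27156) = 0.001302.
Head loss Δh = i · L = 0.001302 × 78.8 = 0.1026 m.

0.103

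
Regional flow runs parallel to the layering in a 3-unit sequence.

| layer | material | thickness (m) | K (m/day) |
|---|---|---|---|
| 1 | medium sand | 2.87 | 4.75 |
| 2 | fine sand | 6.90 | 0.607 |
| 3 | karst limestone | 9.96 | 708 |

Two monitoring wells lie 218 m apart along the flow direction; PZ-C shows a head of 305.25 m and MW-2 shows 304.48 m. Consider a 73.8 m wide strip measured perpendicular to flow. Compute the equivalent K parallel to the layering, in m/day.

358

Flow is parallel to layering, so each bed carries its own Darcy discharge and the transmissivities add.
Σ(K_i·b_i) = 4.75×2.87 + 0.607×6.90 + 708×9.96 = 7070 m²/day.
Total thickness b = 19.73 m, so K_eq = Σ(K_i·b_i)/b = 358.3 m/day.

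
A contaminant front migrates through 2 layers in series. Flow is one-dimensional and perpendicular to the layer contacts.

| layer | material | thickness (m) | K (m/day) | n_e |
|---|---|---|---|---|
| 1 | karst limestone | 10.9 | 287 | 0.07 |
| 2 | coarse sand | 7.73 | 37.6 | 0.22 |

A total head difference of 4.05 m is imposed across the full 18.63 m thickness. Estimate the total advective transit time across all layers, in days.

0.148

With flow normal to the layers, continuity requires the same specific discharge q through every layer.
Σ(b_i/K_i) = 10.9/287 + 7.73/37.6 = 0.2436 d.
q = Δh / Σ(b_i/K_i) = 4.05 / 0.2436 = 16.63 m/day.
In each layer the seepage velocity is v_i = q/n_i, so the layer transit time is t_i = b_i·n_i / q:
  layer 1 (karst limestone): t_1 = 10.9 × 0.07 / 16.63 = 0.04589 d
  layer 2 (coarse sand): t_2 = 7.73 × 0.22 / 16.63 = 0.1023 d
Total t = Σ t_i = 0.1482 days.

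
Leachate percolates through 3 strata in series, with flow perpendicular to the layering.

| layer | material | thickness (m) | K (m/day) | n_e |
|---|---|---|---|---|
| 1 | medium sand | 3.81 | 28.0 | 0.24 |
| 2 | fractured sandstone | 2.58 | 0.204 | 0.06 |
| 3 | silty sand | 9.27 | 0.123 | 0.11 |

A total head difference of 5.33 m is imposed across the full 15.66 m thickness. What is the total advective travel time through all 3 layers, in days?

34.5

With flow normal to the layers, continuity requires the same specific discharge q through every layer.
Σ(b_i/K_i) = 3.81/28.0 + 2.58/0.204 + 9.27/0.123 = 88.15 d.
q = Δh / Σ(b_i/K_i) = 5.33 / 88.15 = 0.06047 m/day.
In each layer the seepage velocity is v_i = q/n_i, so the layer transit time is t_i = b_i·n_i / q:
  layer 1 (medium sand): t_1 = 3.81 × 0.24 / 0.06047 = 15.12 d
  layer 2 (fractured sandstone): t_2 = 2.58 × 0.06 / 0.06047 = 2.560 d
  layer 3 (silty sand): t_3 = 9.27 × 0.11 / 0.06047 = 16.86 d
Total t = Σ t_i = 34.55 days.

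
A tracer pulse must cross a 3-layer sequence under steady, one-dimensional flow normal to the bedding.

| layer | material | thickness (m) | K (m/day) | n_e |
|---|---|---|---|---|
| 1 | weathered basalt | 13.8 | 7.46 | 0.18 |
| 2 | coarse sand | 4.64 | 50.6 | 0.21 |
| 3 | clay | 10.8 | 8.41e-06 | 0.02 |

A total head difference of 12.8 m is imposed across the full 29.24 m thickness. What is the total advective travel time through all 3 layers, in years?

With flow normal to the layers, continuity requires the same specific discharge q through every layer.
Σ(b_i/K_i) = 13.8/7.46 + 4.64/50.6 + 10.8/8.41e-06 = 1.284e+06 d.
q = Δh / Σ(b_i/K_i) = 12.8 / 1.284e+06 = 9.967e-06 m/day.
In each layer the seepage velocity is v_i = q/n_i, so the layer transit time is t_i = b_i·n_i / q:
  layer 1 (weathered basalt): t_1 = 13.8 × 0.18 / 9.967e-06 = 2.492e+05 d
  layer 2 (coarse sand): t_2 = 4.64 × 0.21 / 9.967e-06 = 97759 d
  layer 3 (clay): t_3 = 10.8 × 0.02 / 9.967e-06 = 21671 d
Total t = Σ t_i = 3.686e+05 days = 1009 years.

1010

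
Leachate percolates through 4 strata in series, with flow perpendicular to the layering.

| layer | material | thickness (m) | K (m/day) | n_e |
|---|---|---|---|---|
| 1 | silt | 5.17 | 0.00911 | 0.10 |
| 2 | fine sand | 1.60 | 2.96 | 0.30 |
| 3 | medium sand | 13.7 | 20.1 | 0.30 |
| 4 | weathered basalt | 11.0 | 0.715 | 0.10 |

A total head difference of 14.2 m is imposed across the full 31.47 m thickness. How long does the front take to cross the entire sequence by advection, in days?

255

With flow normal to the layers, continuity requires the same specific discharge q through every layer.
Σ(b_i/K_i) = 5.17/0.00911 + 1.60/2.96 + 13.7/20.1 + 11.0/0.715 = 584.1 d.
q = Δh / Σ(b_i/K_i) = 14.2 / 584.1 = 0.02431 m/day.
In each layer the seepage velocity is v_i = q/n_i, so the layer transit time is t_i = b_i·n_i / q:
  layer 1 (silt): t_1 = 5.17 × 0.10 / 0.02431 = 21.27 d
  layer 2 (fine sand): t_2 = 1.60 × 0.30 / 0.02431 = 19.74 d
  layer 3 (medium sand): t_3 = 13.7 × 0.30 / 0.02431 = 169.1 d
  layer 4 (weathered basalt): t_4 = 11.0 × 0.10 / 0.02431 = 45.25 d
Total t = Σ t_i = 255.3 days.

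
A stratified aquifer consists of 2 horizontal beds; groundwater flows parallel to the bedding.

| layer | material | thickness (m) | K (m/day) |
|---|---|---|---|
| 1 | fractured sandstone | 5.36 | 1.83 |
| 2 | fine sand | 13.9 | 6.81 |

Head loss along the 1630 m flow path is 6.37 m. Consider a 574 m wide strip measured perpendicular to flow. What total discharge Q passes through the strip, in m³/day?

Flow is parallel to layering, so each bed carries its own Darcy discharge and the transmissivities add.
Σ(K_i·b_i) = 1.83×5.36 + 6.81×13.9 = 104.5 m²/day.
Hydraulic gradient i = Δh / L = 6.37 / 1630 = 0.003908.
Q = Σ(K_i·b_i) · W · i = 104.5 × 574 × 0.003908 = 234.3 m³/day.

234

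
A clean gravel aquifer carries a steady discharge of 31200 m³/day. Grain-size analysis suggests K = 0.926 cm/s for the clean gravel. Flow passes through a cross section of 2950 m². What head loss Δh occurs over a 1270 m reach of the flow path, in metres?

Convert K: 0.926 cm/s × 864 = 800.1 m/day.
From Q = K·A·i, i = Q / (K·A) = 31200 / (800.1 × 2950) = 0.01322.
Head loss Δh = i · L = 0.01322 × 1270 = 16.79 m.

16.8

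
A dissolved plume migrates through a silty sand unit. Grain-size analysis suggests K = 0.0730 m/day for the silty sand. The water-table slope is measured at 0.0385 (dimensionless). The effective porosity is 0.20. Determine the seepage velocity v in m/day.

Hydraulic gradient i = 0.0385.
Darcy flux q = K · i = 0.07300 × 0.03850 = 0.002810 m/day.
Seepage velocity v = q / n_e = 0.002810 / 0.20 = 0.01405 m/day.

0.0141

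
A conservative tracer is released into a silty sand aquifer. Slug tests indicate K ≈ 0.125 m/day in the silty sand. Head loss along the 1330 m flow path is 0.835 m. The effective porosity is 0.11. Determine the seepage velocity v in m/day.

0.000713

Hydraulic gradient i = Δh / L = 0.835 / 1330 = 0.0006278.
Darcy flux q = K · i = 0.1250 × 0.0006278 = 7.848e-05 m/day.
Seepage velocity v = q / n_e = 7.848e-05 / 0.11 = 0.0007134 m/day.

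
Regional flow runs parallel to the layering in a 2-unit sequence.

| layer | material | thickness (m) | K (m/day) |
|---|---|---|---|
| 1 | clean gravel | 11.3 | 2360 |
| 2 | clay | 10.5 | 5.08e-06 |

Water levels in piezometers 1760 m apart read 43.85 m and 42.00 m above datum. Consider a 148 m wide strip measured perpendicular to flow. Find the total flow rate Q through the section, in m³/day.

Flow is parallel to layering, so each bed carries its own Darcy discharge and the transmissivities add.
Σ(K_i·b_i) = 2360×11.3 + 5.08e-06×10.5 = 26668 m²/day.
Hydraulic gradient i = (43.85 − 42.00) / 1760 = 1.85 / 1760 = 0.001051.
Q = Σ(K_i·b_i) · W · i = 26668 × 148 × 0.001051 = 4149 m³/day.

4150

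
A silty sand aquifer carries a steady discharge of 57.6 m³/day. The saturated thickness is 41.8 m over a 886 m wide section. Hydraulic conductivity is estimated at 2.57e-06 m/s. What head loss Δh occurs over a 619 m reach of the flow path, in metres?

4.34

Convert K: 2.57e-06 m/s × 86400 = 0.2220 m/day.
Cross-sectional area A = 886 × 41.8 = 37035 m².
From Q = K·A·i, i = Q / (K·A) = 57.6 / (0.2220 × 37035) = 0.007004.
Head loss Δh = i · L = 0.007004 × 619 = 4.336 m.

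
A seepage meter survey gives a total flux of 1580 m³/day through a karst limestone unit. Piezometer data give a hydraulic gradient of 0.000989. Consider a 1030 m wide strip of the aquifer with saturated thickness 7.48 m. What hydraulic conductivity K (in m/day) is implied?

207

Cross-sectional area A = 1030 × 7.48 = 7704 m².
Hydraulic gradient i = 0.000989.
From Q = K·A·i, K = Q / (A·i) = 1580 / (7704 × 0.0009890) = 207.4 m/day.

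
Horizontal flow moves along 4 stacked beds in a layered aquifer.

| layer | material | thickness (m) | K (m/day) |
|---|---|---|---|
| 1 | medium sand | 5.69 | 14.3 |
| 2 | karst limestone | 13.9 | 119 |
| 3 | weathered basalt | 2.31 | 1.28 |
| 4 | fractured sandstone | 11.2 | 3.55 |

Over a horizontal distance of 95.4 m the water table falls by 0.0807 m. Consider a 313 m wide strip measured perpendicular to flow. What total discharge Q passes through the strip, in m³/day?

471

Flow is parallel to layering, so each bed carries its own Darcy discharge and the transmissivities add.
Σ(K_i·b_i) = 14.3×5.69 + 119×13.9 + 1.28×2.31 + 3.55×11.2 = 1778 m²/day.
Hydraulic gradient i = Δh / L = 0.0807 / 95.4 = 0.0008459.
Q = Σ(K_i·b_i) · W · i = 1778 × 313 × 0.0008459 = 470.8 m³/day.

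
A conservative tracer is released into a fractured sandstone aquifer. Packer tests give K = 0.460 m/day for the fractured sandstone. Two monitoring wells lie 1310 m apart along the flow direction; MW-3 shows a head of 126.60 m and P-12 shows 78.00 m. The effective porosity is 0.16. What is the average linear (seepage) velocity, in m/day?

Hydraulic gradient i = (126.60 − 78.00) / 1310 = 48.6 / 1310 = 0.03710.
Darcy flux q = K · i = 0.4600 × 0.03710 = 0.01707 m/day.
Seepage velocity v = q / n_e = 0.01707 / 0.16 = 0.1067 m/day.

0.107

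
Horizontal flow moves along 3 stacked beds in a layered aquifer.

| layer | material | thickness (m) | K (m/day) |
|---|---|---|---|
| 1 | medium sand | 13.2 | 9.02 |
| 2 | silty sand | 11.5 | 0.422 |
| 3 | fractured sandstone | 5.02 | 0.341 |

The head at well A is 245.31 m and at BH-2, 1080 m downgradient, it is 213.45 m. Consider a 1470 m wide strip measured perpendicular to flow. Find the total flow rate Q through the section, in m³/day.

5450

Flow is parallel to layering, so each bed carries its own Darcy discharge and the transmissivities add.
Σ(K_i·b_i) = 9.02×13.2 + 0.422×11.5 + 0.341×5.02 = 125.6 m²/day.
Hydraulic gradient i = (245.31 − 213.45) / 1080 = 31.86 / 1080 = 0.02950.
Q = Σ(K_i·b_i) · W · i = 125.6 × 1470 × 0.02950 = 5448 m³/day.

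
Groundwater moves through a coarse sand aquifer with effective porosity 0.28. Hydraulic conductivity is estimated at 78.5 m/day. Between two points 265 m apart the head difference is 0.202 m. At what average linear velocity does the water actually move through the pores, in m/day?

Hydraulic gradient i = Δh / L = 0.202 / 265 = 0.0007623.
Darcy flux q = K · i = 78.50 × 0.0007623 = 0.05984 m/day.
Seepage velocity v = q / n_e = 0.05984 / 0.28 = 0.2137 m/day.

0.214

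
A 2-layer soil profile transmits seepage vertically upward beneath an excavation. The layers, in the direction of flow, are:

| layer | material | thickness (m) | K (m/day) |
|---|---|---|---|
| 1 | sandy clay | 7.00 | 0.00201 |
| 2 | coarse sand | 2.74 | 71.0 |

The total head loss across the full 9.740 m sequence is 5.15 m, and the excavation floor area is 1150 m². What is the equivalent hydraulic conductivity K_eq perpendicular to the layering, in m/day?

Flow is perpendicular to layering, so the layers act in series and the equivalent K is the thickness-weighted harmonic mean.
Total thickness L = 7.00 + 2.74 = 9.740 m.
Σ(b_i/K_i) = 7.00/0.00201 + 2.74/71.0 = 3483 d.
K_eq = L / Σ(b_i/K_i) = 9.740 / 3483 = 0.002797 m/day.

0.00280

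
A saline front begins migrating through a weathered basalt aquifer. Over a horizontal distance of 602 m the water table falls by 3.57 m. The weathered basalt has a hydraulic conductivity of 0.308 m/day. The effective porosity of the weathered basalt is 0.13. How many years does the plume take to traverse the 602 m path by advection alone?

Hydraulic gradient i = Δh / L = 3.57 / 602 = 0.005930.
Darcy flux q = K · i = 0.3080 × 0.005930 = 0.001827 m/day.
Seepage velocity v = q / n_e = 0.001827 / 0.13 = 0.01405 m/day.
Travel time t = L / v = 602 / 0.01405 = 42847 days = 117.3 years.

117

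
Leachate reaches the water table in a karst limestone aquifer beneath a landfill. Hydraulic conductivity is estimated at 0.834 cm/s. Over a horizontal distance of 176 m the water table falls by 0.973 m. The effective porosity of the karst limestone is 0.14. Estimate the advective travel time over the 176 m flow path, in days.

6.19

Convert K: 0.834 cm/s × 864 = 720.6 m/day.
Hydraulic gradient i = Δh / L = 0.973 / 176 = 0.005528.
Darcy flux q = K · i = 720.6 × 0.005528 = 3.984 m/day.
Seepage velocity v = q / n_e = 3.984 / 0.14 = 28.45 m/day.
Travel time t = L / v = 176 / 28.45 = 6.185 days.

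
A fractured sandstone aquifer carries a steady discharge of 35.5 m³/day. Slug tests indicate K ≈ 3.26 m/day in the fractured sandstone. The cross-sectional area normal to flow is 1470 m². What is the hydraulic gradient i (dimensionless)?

0.00741

From Q = K·A·i, i = Q / (K·A) = 35.5 / (3.260 × 1470) = 0.007408.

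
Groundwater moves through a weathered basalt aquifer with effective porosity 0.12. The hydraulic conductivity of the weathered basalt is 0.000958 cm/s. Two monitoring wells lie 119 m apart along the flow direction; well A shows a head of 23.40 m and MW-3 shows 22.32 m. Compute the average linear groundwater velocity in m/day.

0.0626

Convert K: 0.000958 cm/s × 864 = 0.8277 m/day.
Hydraulic gradient i = (23.40 − 22.32) / 119 = 1.08 / 119 = 0.009076.
Darcy flux q = K · i = 0.8277 × 0.009076 = 0.007512 m/day.
Seepage velocity v = q / n_e = 0.007512 / 0.12 = 0.06260 m/day.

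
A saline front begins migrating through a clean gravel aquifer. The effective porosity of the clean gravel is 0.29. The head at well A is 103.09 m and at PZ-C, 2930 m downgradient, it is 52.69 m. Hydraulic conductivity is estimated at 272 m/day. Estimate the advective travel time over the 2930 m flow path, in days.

182

Hydraulic gradient i = (103.09 − 52.69) / 2930 = 50.4 / 2930 = 0.01720.
Darcy flux q = K · i = 272.0 × 0.01720 = 4.679 m/day.
Seepage velocity v = q / n_e = 4.679 / 0.29 = 16.13 m/day.
Travel time t = L / v = 2930 / 16.13 = 181.6 days.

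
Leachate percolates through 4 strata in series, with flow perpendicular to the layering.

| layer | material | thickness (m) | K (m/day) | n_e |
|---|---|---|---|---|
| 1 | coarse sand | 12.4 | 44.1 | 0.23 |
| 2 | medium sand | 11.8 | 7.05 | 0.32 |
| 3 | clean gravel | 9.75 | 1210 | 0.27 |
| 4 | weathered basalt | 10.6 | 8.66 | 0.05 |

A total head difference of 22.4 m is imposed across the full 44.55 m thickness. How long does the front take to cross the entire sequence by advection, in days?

With flow normal to the layers, continuity requires the same specific discharge q through every layer.
Σ(b_i/K_i) = 12.4/44.1 + 11.8/7.05 + 9.75/1210 + 10.6/8.66 = 3.187 d.
q = Δh / Σ(b_i/K_i) = 22.4 / 3.187 = 7.029 m/day.
In each layer the seepage velocity is v_i = q/n_i, so the layer transit time is t_i = b_i·n_i / q:
  layer 1 (coarse sand): t_1 = 12.4 × 0.23 / 7.029 = 0.4058 d
  layer 2 (medium sand): t_2 = 11.8 × 0.32 / 7.029 = 0.5372 d
  layer 3 (clean gravel): t_3 = 9.75 × 0.27 / 7.029 = 0.3745 d
  layer 4 (weathered basalt): t_4 = 10.6 × 0.05 / 7.029 = 0.07541 d
Total t = Σ t_i = 1.393 days.

1.39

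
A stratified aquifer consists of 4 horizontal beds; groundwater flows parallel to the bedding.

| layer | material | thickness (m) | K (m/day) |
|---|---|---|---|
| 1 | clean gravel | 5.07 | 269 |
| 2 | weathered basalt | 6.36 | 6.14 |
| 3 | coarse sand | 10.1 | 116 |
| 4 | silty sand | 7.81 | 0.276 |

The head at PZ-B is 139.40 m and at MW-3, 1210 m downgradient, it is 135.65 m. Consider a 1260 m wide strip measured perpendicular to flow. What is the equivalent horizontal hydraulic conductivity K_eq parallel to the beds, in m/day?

87.8

Flow is parallel to layering, so each bed carries its own Darcy discharge and the transmissivities add.
Σ(K_i·b_i) = 269×5.07 + 6.14×6.36 + 116×10.1 + 0.276×7.81 = 2577 m²/day.
Total thickness b = 29.34 m, so K_eq = Σ(K_i·b_i)/b = 87.82 m/day.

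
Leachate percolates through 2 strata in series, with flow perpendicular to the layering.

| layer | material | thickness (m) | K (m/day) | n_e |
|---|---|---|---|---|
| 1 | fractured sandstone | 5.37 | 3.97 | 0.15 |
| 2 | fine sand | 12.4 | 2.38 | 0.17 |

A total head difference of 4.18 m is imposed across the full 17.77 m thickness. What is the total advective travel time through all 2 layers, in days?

With flow normal to the layers, continuity requires the same specific discharge q through every layer.
Σ(b_i/K_i) = 5.37/3.97 + 12.4/2.38 = 6.563 d.
q = Δh / Σ(b_i/K_i) = 4.18 / 6.563 = 0.6369 m/day.
In each layer the seepage velocity is v_i = q/n_i, so the layer transit time is t_i = b_i·n_i / q:
  layer 1 (fractured sandstone): t_1 = 5.37 × 0.15 / 0.6369 = 1.265 d
  layer 2 (fine sand): t_2 = 12.4 × 0.17 / 0.6369 = 3.310 d
Total t = Σ t_i = 4.574 days.

4.57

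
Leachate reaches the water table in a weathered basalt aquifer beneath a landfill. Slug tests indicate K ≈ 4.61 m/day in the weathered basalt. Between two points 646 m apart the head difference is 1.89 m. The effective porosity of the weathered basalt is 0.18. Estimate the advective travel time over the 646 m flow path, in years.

Hydraulic gradient i = Δh / L = 1.89 / 646 = 0.002926.
Darcy flux q = K · i = 4.610 × 0.002926 = 0.01349 m/day.
Seepage velocity v = q / n_e = 0.01349 / 0.18 = 0.07493 m/day.
Travel time t = L / v = 646 / 0.07493 = 8621 days = 23.60 years.

23.6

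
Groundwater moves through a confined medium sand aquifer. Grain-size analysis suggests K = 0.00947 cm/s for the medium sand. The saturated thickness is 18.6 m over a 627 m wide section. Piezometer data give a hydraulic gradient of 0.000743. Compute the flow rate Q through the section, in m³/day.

70.9

Convert K: 0.00947 cm/s × 864 = 8.182 m/day.
Cross-sectional area A = 627 × 18.6 = 11662 m².
Hydraulic gradient i = 0.000743.
Darcy's law: Q = K · A · i = 8.182 × 11662 × 0.0007430 = 70.90 m³/day.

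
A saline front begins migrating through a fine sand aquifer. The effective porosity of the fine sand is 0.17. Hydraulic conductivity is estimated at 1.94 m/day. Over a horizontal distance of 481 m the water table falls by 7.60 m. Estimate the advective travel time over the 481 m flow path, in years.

Hydraulic gradient i = Δh / L = 7.60 / 481 = 0.01580.
Darcy flux q = K · i = 1.940 × 0.01580 = 0.03065 m/day.
Seepage velocity v = q / n_e = 0.03065 / 0.17 = 0.1803 m/day.
Travel time t = L / v = 481 / 0.1803 = 2668 days = 7.304 years.

7.30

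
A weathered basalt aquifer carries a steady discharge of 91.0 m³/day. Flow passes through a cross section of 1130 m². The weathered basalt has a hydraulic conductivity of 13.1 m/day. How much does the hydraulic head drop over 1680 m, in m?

10.3

From Q = K·A·i, i = Q / (K·A) = 91.0 / (13.10 × 1130) = 0.006147.
Head loss Δh = i · L = 0.006147 × 1680 = 10.33 m.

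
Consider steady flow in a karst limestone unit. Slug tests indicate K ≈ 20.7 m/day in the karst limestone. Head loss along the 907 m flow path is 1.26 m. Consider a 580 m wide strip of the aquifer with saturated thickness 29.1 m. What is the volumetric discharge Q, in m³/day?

Cross-sectional area A = 580 × 29.1 = 16878 m².
Hydraulic gradient i = Δh / L = 1.26 / 907 = 0.001389.
Darcy's law: Q = K · A · i = 20.70 × 16878 × 0.001389 = 485.3 m³/day.

485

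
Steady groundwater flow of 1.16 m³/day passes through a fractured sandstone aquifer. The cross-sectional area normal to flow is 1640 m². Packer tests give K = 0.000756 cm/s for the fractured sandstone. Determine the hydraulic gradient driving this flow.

0.00108

Convert K: 0.000756 cm/s × 864 = 0.6532 m/day.
From Q = K·A·i, i = Q / (K·A) = 1.16 / (0.6532 × 1640) = 0.001083.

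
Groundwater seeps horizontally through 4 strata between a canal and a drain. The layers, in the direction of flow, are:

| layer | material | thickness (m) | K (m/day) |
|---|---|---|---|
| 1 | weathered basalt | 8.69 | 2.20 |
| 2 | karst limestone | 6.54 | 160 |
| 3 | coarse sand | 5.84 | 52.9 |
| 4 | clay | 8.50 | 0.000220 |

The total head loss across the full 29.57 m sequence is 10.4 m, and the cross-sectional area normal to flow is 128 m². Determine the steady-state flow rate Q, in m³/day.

0.0345

Flow is perpendicular to layering, so the layers act in series and the equivalent K is the thickness-weighted harmonic mean.
Total thickness L = 8.69 + 6.54 + 5.84 + 8.50 = 29.57 m.
Σ(b_i/K_i) = 8.69/2.20 + 6.54/160 + 5.84/52.9 + 8.50/0.000220 = 38640 d.
K_eq = L / Σ(b_i/K_i) = 29.57 / 38640 = 0.0007653 m/day.
Q = K_eq · A · (Δh/L) = 0.0007653 × 128 × (10.4/29.57) = 0.03445 m³/day.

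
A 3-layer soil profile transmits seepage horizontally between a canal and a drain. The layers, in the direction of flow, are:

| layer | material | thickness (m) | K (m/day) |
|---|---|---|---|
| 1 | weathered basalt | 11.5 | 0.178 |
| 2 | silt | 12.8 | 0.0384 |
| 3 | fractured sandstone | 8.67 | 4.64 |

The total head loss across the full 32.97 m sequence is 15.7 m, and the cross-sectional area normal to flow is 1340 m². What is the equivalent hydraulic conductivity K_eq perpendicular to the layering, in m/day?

Flow is perpendicular to layering, so the layers act in series and the equivalent K is the thickness-weighted harmonic mean.
Total thickness L = 11.5 + 12.8 + 8.67 = 32.97 m.
Σ(b_i/K_i) = 11.5/0.178 + 12.8/0.0384 + 8.67/4.64 = 399.8 d.
K_eq = L / Σ(b_i/K_i) = 32.97 / 399.8 = 0.08246 m/day.

0.0825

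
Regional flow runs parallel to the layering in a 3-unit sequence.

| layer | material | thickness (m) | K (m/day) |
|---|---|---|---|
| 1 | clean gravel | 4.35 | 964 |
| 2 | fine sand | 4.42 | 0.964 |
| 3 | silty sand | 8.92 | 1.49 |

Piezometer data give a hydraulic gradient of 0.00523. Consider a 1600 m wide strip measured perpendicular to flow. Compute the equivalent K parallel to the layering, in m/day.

238

Flow is parallel to layering, so each bed carries its own Darcy discharge and the transmissivities add.
Σ(K_i·b_i) = 964×4.35 + 0.964×4.42 + 1.49×8.92 = 4211 m²/day.
Total thickness b = 17.69 m, so K_eq = Σ(K_i·b_i)/b = 238.0 m/day.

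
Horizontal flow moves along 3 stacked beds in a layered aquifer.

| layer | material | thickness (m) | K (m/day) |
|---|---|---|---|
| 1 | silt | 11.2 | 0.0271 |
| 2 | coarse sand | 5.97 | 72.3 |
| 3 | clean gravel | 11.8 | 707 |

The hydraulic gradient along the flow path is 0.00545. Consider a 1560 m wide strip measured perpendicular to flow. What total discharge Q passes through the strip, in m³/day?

Flow is parallel to layering, so each bed carries its own Darcy discharge and the transmissivities add.
Σ(K_i·b_i) = 0.0271×11.2 + 72.3×5.97 + 707×11.8 = 8775 m²/day.
Hydraulic gradient i = 0.00545.
Q = Σ(K_i·b_i) · W · i = 8775 × 1560 × 0.005450 = 74601 m³/day.

74600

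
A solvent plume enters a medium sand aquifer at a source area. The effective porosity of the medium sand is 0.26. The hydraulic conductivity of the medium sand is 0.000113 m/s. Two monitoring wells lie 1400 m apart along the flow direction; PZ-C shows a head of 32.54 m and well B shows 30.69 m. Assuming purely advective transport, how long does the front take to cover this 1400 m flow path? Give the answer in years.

77.2

Convert K: 0.000113 m/s × 86400 = 9.763 m/day.
Hydraulic gradient i = (32.54 − 30.69) / 1400 = 1.85 / 1400 = 0.001321.
Darcy flux q = K · i = 9.763 × 0.001321 = 0.01290 m/day.
Seepage velocity v = q / n_e = 0.01290 / 0.26 = 0.04962 m/day.
Travel time t = L / v = 1400 / 0.04962 = 28214 days = 77.25 years.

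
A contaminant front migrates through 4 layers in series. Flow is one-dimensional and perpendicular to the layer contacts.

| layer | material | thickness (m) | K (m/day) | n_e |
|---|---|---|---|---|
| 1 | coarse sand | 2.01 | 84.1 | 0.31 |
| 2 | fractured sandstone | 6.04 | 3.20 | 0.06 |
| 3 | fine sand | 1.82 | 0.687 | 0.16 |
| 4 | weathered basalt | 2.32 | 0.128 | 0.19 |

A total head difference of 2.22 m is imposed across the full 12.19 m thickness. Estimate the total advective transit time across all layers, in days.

17.6

With flow normal to the layers, continuity requires the same specific discharge q through every layer.
Σ(b_i/K_i) = 2.01/84.1 + 6.04/3.20 + 1.82/0.687 + 2.32/0.128 = 22.69 d.
q = Δh / Σ(b_i/K_i) = 2.22 / 22.69 = 0.09786 m/day.
In each layer the seepage velocity is v_i = q/n_i, so the layer transit time is t_i = b_i·n_i / q:
  layer 1 (coarse sand): t_1 = 2.01 × 0.31 / 0.09786 = 6.367 d
  layer 2 (fractured sandstone): t_2 = 6.04 × 0.06 / 0.09786 = 3.703 d
  layer 3 (fine sand): t_3 = 1.82 × 0.16 / 0.09786 = 2.976 d
  layer 4 (weathered basalt): t_4 = 2.32 × 0.19 / 0.09786 = 4.504 d
Total t = Σ t_i = 17.55 days.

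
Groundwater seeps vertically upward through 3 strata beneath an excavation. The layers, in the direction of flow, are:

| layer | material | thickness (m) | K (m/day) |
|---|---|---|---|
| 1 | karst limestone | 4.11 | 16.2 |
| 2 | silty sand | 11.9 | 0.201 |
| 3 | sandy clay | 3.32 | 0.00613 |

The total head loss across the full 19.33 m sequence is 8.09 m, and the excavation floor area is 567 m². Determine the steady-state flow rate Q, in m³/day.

Flow is perpendicular to layering, so the layers act in series and the equivalent K is the thickness-weighted harmonic mean.
Total thickness L = 4.11 + 11.9 + 3.32 = 19.33 m.
Σ(b_i/K_i) = 4.11/16.2 + 11.9/0.201 + 3.32/0.00613 = 601.1 d.
K_eq = L / Σ(b_i/K_i) = 19.33 / 601.1 = 0.03216 m/day.
Q = K_eq · A · (Δh/L) = 0.03216 × 567 × (8.09/19.33) = 7.632 m³/day.

7.63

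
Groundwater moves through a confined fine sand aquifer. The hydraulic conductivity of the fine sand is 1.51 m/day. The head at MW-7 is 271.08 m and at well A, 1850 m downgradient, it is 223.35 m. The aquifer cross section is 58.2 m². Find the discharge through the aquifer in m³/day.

Hydraulic gradient i = (271.08 − 223.35) / 1850 = 47.73 / 1850 = 0.02580.
Darcy's law: Q = K · A · i = 1.510 × 58.20 × 0.02580 = 2.267 m³/day.

2.27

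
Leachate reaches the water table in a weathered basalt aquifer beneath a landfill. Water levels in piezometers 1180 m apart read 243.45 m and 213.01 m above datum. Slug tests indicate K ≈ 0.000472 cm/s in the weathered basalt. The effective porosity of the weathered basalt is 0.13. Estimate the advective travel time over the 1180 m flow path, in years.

39.9

Convert K: 0.000472 cm/s × 864 = 0.4078 m/day.
Hydraulic gradient i = (243.45 − 213.01) / 1180 = 30.44 / 1180 = 0.02580.
Darcy flux q = K · i = 0.4078 × 0.02580 = 0.01052 m/day.
Seepage velocity v = q / n_e = 0.01052 / 0.13 = 0.08092 m/day.
Travel time t = L / v = 1180 / 0.08092 = 14582 days = 39.92 years.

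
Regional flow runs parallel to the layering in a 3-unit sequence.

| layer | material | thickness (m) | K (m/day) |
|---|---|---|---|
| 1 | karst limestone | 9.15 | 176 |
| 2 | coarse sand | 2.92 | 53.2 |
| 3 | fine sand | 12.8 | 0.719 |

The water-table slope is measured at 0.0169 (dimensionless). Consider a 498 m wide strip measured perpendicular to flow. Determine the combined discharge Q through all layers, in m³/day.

Flow is parallel to layering, so each bed carries its own Darcy discharge and the transmissivities add.
Σ(K_i·b_i) = 176×9.15 + 53.2×2.92 + 0.719×12.8 = 1775 m²/day.
Hydraulic gradient i = 0.0169.
Q = Σ(K_i·b_i) · W · i = 1775 × 498 × 0.01690 = 14938 m³/day.

14900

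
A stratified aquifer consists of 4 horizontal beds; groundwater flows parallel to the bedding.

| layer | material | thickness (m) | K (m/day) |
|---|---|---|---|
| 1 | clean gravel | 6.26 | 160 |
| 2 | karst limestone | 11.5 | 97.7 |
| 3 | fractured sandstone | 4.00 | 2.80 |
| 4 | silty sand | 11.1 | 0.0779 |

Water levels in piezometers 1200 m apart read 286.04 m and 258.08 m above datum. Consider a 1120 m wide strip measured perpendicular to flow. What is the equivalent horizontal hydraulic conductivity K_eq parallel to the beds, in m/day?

65.0

Flow is parallel to layering, so each bed carries its own Darcy discharge and the transmissivities add.
Σ(K_i·b_i) = 160×6.26 + 97.7×11.5 + 2.80×4.00 + 0.0779×11.1 = 2137 m²/day.
Total thickness b = 32.86 m, so K_eq = Σ(K_i·b_i)/b = 65.04 m/day.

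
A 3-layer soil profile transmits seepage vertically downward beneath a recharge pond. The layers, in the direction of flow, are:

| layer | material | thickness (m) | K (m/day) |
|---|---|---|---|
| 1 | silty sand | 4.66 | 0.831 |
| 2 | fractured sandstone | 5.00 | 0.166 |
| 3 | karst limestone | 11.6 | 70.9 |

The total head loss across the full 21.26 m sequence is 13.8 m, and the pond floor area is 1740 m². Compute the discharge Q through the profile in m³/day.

Flow is perpendicular to layering, so the layers act in series and the equivalent K is the thickness-weighted harmonic mean.
Total thickness L = 4.66 + 5.00 + 11.6 = 21.26 m.
Σ(b_i/K_i) = 4.66/0.831 + 5.00/0.166 + 11.6/70.9 = 35.89 d.
K_eq = L / Σ(b_i/K_i) = 21.26 / 35.89 = 0.5923 m/day.
Q = K_eq · A · (Δh/L) = 0.5923 × 1740 × (13.8/21.26) = 669.0 m³/day.

669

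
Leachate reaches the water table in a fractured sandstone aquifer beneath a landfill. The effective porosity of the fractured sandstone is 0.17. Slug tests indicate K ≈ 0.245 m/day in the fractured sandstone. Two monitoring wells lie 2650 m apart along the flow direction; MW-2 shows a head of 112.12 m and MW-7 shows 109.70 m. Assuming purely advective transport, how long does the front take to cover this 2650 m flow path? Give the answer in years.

5510

Hydraulic gradient i = (112.12 − 109.70) / 2650 = 2.42 / 2650 = 0.0009132.
Darcy flux q = K · i = 0.2450 × 0.0009132 = 0.0002237 m/day.
Seepage velocity v = q / n_e = 0.0002237 / 0.17 = 0.001316 m/day.
Travel time t = L / v = 2650 / 0.001316 = 2.014e+06 days = 5513 years.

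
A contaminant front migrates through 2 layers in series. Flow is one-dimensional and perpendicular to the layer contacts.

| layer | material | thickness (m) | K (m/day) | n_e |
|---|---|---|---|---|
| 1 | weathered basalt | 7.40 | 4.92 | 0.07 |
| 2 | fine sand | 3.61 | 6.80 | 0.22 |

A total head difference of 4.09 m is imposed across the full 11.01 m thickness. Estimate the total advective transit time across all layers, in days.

With flow normal to the layers, continuity requires the same specific discharge q through every layer.
Σ(b_i/K_i) = 7.40/4.92 + 3.61/6.80 = 2.035 d.
q = Δh / Σ(b_i/K_i) = 4.09 / 2.035 = 2.010 m/day.
In each layer the seepage velocity is v_i = q/n_i, so the layer transit time is t_i = b_i·n_i / q:
  layer 1 (weathered basalt): t_1 = 7.40 × 0.07 / 2.010 = 0.2577 d
  layer 2 (fine sand): t_2 = 3.61 × 0.22 / 2.010 = 0.3951 d
Total t = Σ t_i = 0.6529 days.

0.653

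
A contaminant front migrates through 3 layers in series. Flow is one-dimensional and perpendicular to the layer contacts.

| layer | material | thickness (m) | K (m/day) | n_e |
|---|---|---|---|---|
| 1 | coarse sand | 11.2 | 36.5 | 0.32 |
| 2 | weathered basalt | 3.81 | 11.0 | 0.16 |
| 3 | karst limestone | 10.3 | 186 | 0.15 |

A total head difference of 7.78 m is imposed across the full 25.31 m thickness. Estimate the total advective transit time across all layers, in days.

With flow normal to the layers, continuity requires the same specific discharge q through every layer.
Σ(b_i/K_i) = 11.2/36.5 + 3.81/11.0 + 10.3/186 = 0.7086 d.
q = Δh / Σ(b_i/K_i) = 7.78 / 0.7086 = 10.98 m/day.
In each layer the seepage velocity is v_i = q/n_i, so the layer transit time is t_i = b_i·n_i / q:
  layer 1 (coarse sand): t_1 = 11.2 × 0.32 / 10.98 = 0.3264 d
  layer 2 (weathered basalt): t_2 = 3.81 × 0.16 / 10.98 = 0.05552 d
  layer 3 (karst limestone): t_3 = 10.3 × 0.15 / 10.98 = 0.1407 d
Total t = Σ t_i = 0.5227 days.

0.523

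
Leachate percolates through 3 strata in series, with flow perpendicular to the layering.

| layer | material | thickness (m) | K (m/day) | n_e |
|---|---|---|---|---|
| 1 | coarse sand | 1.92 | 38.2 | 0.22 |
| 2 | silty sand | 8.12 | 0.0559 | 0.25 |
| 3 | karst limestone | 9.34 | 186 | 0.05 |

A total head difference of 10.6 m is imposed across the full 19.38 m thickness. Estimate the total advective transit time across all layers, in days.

40.0

With flow normal to the layers, continuity requires the same specific discharge q through every layer.
Σ(b_i/K_i) = 1.92/38.2 + 8.12/0.0559 + 9.34/186 = 145.4 d.
q = Δh / Σ(b_i/K_i) = 10.6 / 145.4 = 0.07292 m/day.
In each layer the seepage velocity is v_i = q/n_i, so the layer transit time is t_i = b_i·n_i / q:
  layer 1 (coarse sand): t_1 = 1.92 × 0.22 / 0.07292 = 5.792 d
  layer 2 (silty sand): t_2 = 8.12 × 0.25 / 0.07292 = 27.84 d
  layer 3 (karst limestone): t_3 = 9.34 × 0.05 / 0.07292 = 6.404 d
Total t = Σ t_i = 40.03 days.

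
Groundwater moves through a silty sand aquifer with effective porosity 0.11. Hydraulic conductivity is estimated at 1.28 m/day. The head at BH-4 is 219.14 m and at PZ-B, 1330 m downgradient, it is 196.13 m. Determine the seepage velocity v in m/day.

0.201

Hydraulic gradient i = (219.14 − 196.13) / 1330 = 23.01 / 1330 = 0.01730.
Darcy flux q = K · i = 1.280 × 0.01730 = 0.02214 m/day.
Seepage velocity v = q / n_e = 0.02214 / 0.11 = 0.2013 m/day.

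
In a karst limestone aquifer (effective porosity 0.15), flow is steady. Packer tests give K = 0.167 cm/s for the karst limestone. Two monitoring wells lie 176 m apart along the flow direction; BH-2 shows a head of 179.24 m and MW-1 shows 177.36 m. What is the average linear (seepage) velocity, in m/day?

Convert K: 0.167 cm/s × 864 = 144.3 m/day.
Hydraulic gradient i = (179.24 − 177.36) / 176 = 1.88 / 176 = 0.01068.
Darcy flux q = K · i = 144.3 × 0.01068 = 1.541 m/day.
Seepage velocity v = q / n_e = 1.541 / 0.15 = 10.28 m/day.

10.3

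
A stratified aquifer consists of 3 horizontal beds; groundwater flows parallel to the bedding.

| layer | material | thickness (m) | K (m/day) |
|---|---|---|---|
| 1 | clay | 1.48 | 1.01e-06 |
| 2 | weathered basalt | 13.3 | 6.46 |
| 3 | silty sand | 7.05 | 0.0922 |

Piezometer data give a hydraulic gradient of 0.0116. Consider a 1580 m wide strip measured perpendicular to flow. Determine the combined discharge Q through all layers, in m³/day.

1590

Flow is parallel to layering, so each bed carries its own Darcy discharge and the transmissivities add.
Σ(K_i·b_i) = 1.01e-06×1.48 + 6.46×13.3 + 0.0922×7.05 = 86.57 m²/day.
Hydraulic gradient i = 0.0116.
Q = Σ(K_i·b_i) · W · i = 86.57 × 1580 × 0.01160 = 1587 m³/day.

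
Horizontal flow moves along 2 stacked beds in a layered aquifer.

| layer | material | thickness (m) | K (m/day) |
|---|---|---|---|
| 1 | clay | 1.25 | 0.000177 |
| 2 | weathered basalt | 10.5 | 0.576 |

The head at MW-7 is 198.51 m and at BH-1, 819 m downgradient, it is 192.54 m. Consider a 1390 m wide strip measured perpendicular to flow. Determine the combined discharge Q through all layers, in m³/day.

Flow is parallel to layering, so each bed carries its own Darcy discharge and the transmissivities add.
Σ(K_i·b_i) = 0.000177×1.25 + 0.576×10.5 = 6.048 m²/day.
Hydraulic gradient i = (198.51 − 192.54) / 819 = 5.97 / 819 = 0.007289.
Q = Σ(K_i·b_i) · W · i = 6.048 × 1390 × 0.007289 = 61.28 m³/day.

61.3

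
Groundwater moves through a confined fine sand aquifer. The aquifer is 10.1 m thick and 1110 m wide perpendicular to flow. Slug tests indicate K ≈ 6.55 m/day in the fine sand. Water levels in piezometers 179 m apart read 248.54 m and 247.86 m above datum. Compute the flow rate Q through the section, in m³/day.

Cross-sectional area A = 1110 × 10.1 = 11211 m².
Hydraulic gradient i = (248.54 − 247.86) / 179 = 0.68 / 179 = 0.003799.
Darcy's law: Q = K · A · i = 6.550 × 11211 × 0.003799 = 279.0 m³/day.

279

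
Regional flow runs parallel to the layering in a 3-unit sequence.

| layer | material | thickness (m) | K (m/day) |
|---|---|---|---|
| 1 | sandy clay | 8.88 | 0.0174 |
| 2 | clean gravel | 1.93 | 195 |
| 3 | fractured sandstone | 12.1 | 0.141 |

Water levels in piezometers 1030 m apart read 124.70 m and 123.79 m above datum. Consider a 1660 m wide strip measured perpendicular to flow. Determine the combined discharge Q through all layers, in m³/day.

Flow is parallel to layering, so each bed carries its own Darcy discharge and the transmissivities add.
Σ(K_i·b_i) = 0.0174×8.88 + 195×1.93 + 0.141×12.1 = 378.2 m²/day.
Hydraulic gradient i = (124.70 − 123.79) / 1030 = 0.91 / 1030 = 0.0008835.
Q = Σ(K_i·b_i) · W · i = 378.2 × 1660 × 0.0008835 = 554.7 m³/day.

555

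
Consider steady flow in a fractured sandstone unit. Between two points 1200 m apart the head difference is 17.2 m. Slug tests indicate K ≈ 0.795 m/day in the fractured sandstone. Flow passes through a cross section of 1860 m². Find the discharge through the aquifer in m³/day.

Hydraulic gradient i = Δh / L = 17.2 / 1200 = 0.01433.
Darcy's law: Q = K · A · i = 0.7950 × 1860 × 0.01433 = 21.19 m³/day.

21.2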